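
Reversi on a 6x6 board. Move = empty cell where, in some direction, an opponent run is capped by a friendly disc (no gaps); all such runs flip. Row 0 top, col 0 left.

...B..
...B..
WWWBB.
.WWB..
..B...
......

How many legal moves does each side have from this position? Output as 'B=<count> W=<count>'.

-- B to move --
(1,0): no bracket -> illegal
(1,1): flips 1 -> legal
(1,2): flips 2 -> legal
(3,0): flips 2 -> legal
(4,0): flips 2 -> legal
(4,1): flips 1 -> legal
(4,3): no bracket -> illegal
B mobility = 5
-- W to move --
(0,2): no bracket -> illegal
(0,4): flips 1 -> legal
(1,2): no bracket -> illegal
(1,4): flips 1 -> legal
(1,5): no bracket -> illegal
(2,5): flips 2 -> legal
(3,4): flips 1 -> legal
(3,5): no bracket -> illegal
(4,1): no bracket -> illegal
(4,3): no bracket -> illegal
(4,4): flips 1 -> legal
(5,1): no bracket -> illegal
(5,2): flips 1 -> legal
(5,3): flips 1 -> legal
W mobility = 7

Answer: B=5 W=7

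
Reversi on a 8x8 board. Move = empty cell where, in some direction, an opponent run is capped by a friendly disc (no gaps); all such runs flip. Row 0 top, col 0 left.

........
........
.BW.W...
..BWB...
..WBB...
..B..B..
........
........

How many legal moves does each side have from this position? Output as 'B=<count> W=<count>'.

Answer: B=5 W=8

Derivation:
-- B to move --
(1,1): flips 2 -> legal
(1,2): flips 1 -> legal
(1,3): no bracket -> illegal
(1,4): flips 1 -> legal
(1,5): no bracket -> illegal
(2,3): flips 2 -> legal
(2,5): no bracket -> illegal
(3,1): no bracket -> illegal
(3,5): no bracket -> illegal
(4,1): flips 1 -> legal
(5,1): no bracket -> illegal
(5,3): no bracket -> illegal
B mobility = 5
-- W to move --
(1,0): no bracket -> illegal
(1,1): no bracket -> illegal
(1,2): no bracket -> illegal
(2,0): flips 1 -> legal
(2,3): no bracket -> illegal
(2,5): no bracket -> illegal
(3,0): no bracket -> illegal
(3,1): flips 1 -> legal
(3,5): flips 1 -> legal
(4,1): no bracket -> illegal
(4,5): flips 2 -> legal
(4,6): no bracket -> illegal
(5,1): no bracket -> illegal
(5,3): flips 1 -> legal
(5,4): flips 2 -> legal
(5,6): no bracket -> illegal
(6,1): no bracket -> illegal
(6,2): flips 1 -> legal
(6,3): no bracket -> illegal
(6,4): no bracket -> illegal
(6,5): no bracket -> illegal
(6,6): flips 2 -> legal
W mobility = 8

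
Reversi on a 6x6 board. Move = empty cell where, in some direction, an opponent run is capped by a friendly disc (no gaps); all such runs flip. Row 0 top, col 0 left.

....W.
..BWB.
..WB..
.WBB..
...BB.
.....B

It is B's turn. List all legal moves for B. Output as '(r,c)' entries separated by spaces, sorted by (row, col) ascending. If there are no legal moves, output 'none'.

(0,2): no bracket -> illegal
(0,3): flips 1 -> legal
(0,5): no bracket -> illegal
(1,1): flips 1 -> legal
(1,5): no bracket -> illegal
(2,0): no bracket -> illegal
(2,1): flips 1 -> legal
(2,4): no bracket -> illegal
(3,0): flips 1 -> legal
(4,0): no bracket -> illegal
(4,1): no bracket -> illegal
(4,2): no bracket -> illegal

Answer: (0,3) (1,1) (2,1) (3,0)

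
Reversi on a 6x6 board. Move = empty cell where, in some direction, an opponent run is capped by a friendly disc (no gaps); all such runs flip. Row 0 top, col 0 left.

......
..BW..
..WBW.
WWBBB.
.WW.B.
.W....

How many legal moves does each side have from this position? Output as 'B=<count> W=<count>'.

Answer: B=8 W=7

Derivation:
-- B to move --
(0,2): no bracket -> illegal
(0,3): flips 1 -> legal
(0,4): no bracket -> illegal
(1,1): flips 1 -> legal
(1,4): flips 2 -> legal
(1,5): flips 1 -> legal
(2,0): no bracket -> illegal
(2,1): flips 1 -> legal
(2,5): flips 1 -> legal
(3,5): no bracket -> illegal
(4,0): no bracket -> illegal
(4,3): no bracket -> illegal
(5,0): flips 1 -> legal
(5,2): flips 1 -> legal
(5,3): no bracket -> illegal
B mobility = 8
-- W to move --
(0,1): no bracket -> illegal
(0,2): flips 1 -> legal
(0,3): no bracket -> illegal
(1,1): flips 1 -> legal
(1,4): flips 2 -> legal
(2,1): no bracket -> illegal
(2,5): no bracket -> illegal
(3,5): flips 3 -> legal
(4,3): flips 2 -> legal
(4,5): no bracket -> illegal
(5,3): no bracket -> illegal
(5,4): flips 2 -> legal
(5,5): flips 2 -> legal
W mobility = 7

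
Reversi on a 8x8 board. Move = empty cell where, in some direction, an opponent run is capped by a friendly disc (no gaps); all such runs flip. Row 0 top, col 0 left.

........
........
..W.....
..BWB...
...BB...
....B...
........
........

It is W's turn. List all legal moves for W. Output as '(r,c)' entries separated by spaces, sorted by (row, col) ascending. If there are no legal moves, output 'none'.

Answer: (3,1) (3,5) (4,2) (5,3) (5,5)

Derivation:
(2,1): no bracket -> illegal
(2,3): no bracket -> illegal
(2,4): no bracket -> illegal
(2,5): no bracket -> illegal
(3,1): flips 1 -> legal
(3,5): flips 1 -> legal
(4,1): no bracket -> illegal
(4,2): flips 1 -> legal
(4,5): no bracket -> illegal
(5,2): no bracket -> illegal
(5,3): flips 1 -> legal
(5,5): flips 1 -> legal
(6,3): no bracket -> illegal
(6,4): no bracket -> illegal
(6,5): no bracket -> illegal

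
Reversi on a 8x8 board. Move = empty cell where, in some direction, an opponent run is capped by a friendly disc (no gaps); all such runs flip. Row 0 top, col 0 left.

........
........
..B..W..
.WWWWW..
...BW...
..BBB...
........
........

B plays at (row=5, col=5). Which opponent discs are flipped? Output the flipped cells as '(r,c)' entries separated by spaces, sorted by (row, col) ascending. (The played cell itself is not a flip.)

Answer: (3,3) (4,4)

Derivation:
Dir NW: opp run (4,4) (3,3) capped by B -> flip
Dir N: first cell '.' (not opp) -> no flip
Dir NE: first cell '.' (not opp) -> no flip
Dir W: first cell 'B' (not opp) -> no flip
Dir E: first cell '.' (not opp) -> no flip
Dir SW: first cell '.' (not opp) -> no flip
Dir S: first cell '.' (not opp) -> no flip
Dir SE: first cell '.' (not opp) -> no flip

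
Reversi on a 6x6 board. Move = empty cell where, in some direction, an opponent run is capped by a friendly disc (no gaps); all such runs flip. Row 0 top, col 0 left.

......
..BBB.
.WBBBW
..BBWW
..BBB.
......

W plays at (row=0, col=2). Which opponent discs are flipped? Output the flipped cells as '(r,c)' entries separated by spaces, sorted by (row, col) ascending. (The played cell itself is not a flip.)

Answer: (1,3) (2,4)

Derivation:
Dir NW: edge -> no flip
Dir N: edge -> no flip
Dir NE: edge -> no flip
Dir W: first cell '.' (not opp) -> no flip
Dir E: first cell '.' (not opp) -> no flip
Dir SW: first cell '.' (not opp) -> no flip
Dir S: opp run (1,2) (2,2) (3,2) (4,2), next='.' -> no flip
Dir SE: opp run (1,3) (2,4) capped by W -> flip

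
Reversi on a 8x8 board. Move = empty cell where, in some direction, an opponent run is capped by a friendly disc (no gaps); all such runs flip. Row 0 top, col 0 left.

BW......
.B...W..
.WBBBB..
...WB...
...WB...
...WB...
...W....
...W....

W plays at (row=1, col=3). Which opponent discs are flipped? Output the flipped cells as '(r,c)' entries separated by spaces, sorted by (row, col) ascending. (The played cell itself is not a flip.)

Dir NW: first cell '.' (not opp) -> no flip
Dir N: first cell '.' (not opp) -> no flip
Dir NE: first cell '.' (not opp) -> no flip
Dir W: first cell '.' (not opp) -> no flip
Dir E: first cell '.' (not opp) -> no flip
Dir SW: opp run (2,2), next='.' -> no flip
Dir S: opp run (2,3) capped by W -> flip
Dir SE: opp run (2,4), next='.' -> no flip

Answer: (2,3)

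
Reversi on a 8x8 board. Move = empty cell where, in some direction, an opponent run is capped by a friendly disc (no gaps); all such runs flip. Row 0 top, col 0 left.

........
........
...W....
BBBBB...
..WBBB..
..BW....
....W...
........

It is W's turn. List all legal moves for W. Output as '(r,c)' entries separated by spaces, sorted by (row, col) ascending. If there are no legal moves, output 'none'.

(2,0): flips 1 -> legal
(2,1): no bracket -> illegal
(2,2): flips 1 -> legal
(2,4): flips 1 -> legal
(2,5): no bracket -> illegal
(3,5): flips 1 -> legal
(3,6): no bracket -> illegal
(4,0): no bracket -> illegal
(4,1): flips 1 -> legal
(4,6): flips 3 -> legal
(5,1): flips 1 -> legal
(5,4): no bracket -> illegal
(5,5): no bracket -> illegal
(5,6): flips 2 -> legal
(6,1): no bracket -> illegal
(6,2): flips 1 -> legal
(6,3): no bracket -> illegal

Answer: (2,0) (2,2) (2,4) (3,5) (4,1) (4,6) (5,1) (5,6) (6,2)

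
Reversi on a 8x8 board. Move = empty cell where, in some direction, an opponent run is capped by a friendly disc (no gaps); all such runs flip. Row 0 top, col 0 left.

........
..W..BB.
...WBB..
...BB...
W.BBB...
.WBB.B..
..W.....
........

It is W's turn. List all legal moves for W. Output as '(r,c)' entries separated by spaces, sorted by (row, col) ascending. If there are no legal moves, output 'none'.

Answer: (0,6) (2,6) (3,2) (3,5) (4,5) (5,4) (6,3)

Derivation:
(0,4): no bracket -> illegal
(0,5): no bracket -> illegal
(0,6): flips 4 -> legal
(0,7): no bracket -> illegal
(1,3): no bracket -> illegal
(1,4): no bracket -> illegal
(1,7): no bracket -> illegal
(2,2): no bracket -> illegal
(2,6): flips 2 -> legal
(2,7): no bracket -> illegal
(3,1): no bracket -> illegal
(3,2): flips 2 -> legal
(3,5): flips 2 -> legal
(3,6): no bracket -> illegal
(4,1): no bracket -> illegal
(4,5): flips 1 -> legal
(4,6): no bracket -> illegal
(5,4): flips 2 -> legal
(5,6): no bracket -> illegal
(6,1): no bracket -> illegal
(6,3): flips 3 -> legal
(6,4): no bracket -> illegal
(6,5): no bracket -> illegal
(6,6): no bracket -> illegal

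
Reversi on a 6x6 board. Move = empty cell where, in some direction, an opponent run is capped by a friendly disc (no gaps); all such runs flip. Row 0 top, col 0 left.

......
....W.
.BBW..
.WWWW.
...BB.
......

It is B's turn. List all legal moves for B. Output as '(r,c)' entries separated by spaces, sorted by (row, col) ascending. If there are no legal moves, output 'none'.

(0,3): no bracket -> illegal
(0,4): no bracket -> illegal
(0,5): no bracket -> illegal
(1,2): no bracket -> illegal
(1,3): flips 2 -> legal
(1,5): no bracket -> illegal
(2,0): no bracket -> illegal
(2,4): flips 2 -> legal
(2,5): flips 1 -> legal
(3,0): no bracket -> illegal
(3,5): no bracket -> illegal
(4,0): flips 1 -> legal
(4,1): flips 1 -> legal
(4,2): flips 1 -> legal
(4,5): no bracket -> illegal

Answer: (1,3) (2,4) (2,5) (4,0) (4,1) (4,2)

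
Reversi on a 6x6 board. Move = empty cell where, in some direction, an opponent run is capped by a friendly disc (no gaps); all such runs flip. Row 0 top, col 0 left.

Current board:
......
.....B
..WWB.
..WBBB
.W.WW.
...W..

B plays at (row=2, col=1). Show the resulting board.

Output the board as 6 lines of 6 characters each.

Answer: ......
.....B
.BBBB.
..WBBB
.W.WW.
...W..

Derivation:
Place B at (2,1); scan 8 dirs for brackets.
Dir NW: first cell '.' (not opp) -> no flip
Dir N: first cell '.' (not opp) -> no flip
Dir NE: first cell '.' (not opp) -> no flip
Dir W: first cell '.' (not opp) -> no flip
Dir E: opp run (2,2) (2,3) capped by B -> flip
Dir SW: first cell '.' (not opp) -> no flip
Dir S: first cell '.' (not opp) -> no flip
Dir SE: opp run (3,2) (4,3), next='.' -> no flip
All flips: (2,2) (2,3)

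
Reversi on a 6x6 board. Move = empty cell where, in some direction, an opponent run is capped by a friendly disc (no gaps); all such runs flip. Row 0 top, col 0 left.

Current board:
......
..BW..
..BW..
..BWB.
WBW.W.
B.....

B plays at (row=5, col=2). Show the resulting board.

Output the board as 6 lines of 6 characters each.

Place B at (5,2); scan 8 dirs for brackets.
Dir NW: first cell 'B' (not opp) -> no flip
Dir N: opp run (4,2) capped by B -> flip
Dir NE: first cell '.' (not opp) -> no flip
Dir W: first cell '.' (not opp) -> no flip
Dir E: first cell '.' (not opp) -> no flip
Dir SW: edge -> no flip
Dir S: edge -> no flip
Dir SE: edge -> no flip
All flips: (4,2)

Answer: ......
..BW..
..BW..
..BWB.
WBB.W.
B.B...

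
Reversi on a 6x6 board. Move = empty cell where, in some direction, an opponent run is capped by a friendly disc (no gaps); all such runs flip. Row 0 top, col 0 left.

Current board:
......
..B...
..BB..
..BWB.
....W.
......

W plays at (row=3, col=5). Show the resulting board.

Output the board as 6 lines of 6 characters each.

Answer: ......
..B...
..BB..
..BWWW
....W.
......

Derivation:
Place W at (3,5); scan 8 dirs for brackets.
Dir NW: first cell '.' (not opp) -> no flip
Dir N: first cell '.' (not opp) -> no flip
Dir NE: edge -> no flip
Dir W: opp run (3,4) capped by W -> flip
Dir E: edge -> no flip
Dir SW: first cell 'W' (not opp) -> no flip
Dir S: first cell '.' (not opp) -> no flip
Dir SE: edge -> no flip
All flips: (3,4)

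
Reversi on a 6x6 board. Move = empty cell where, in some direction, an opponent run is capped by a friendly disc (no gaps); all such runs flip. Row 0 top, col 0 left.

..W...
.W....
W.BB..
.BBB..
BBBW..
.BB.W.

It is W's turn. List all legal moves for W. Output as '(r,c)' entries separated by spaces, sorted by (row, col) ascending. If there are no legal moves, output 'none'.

(1,2): no bracket -> illegal
(1,3): flips 2 -> legal
(1,4): no bracket -> illegal
(2,1): flips 1 -> legal
(2,4): no bracket -> illegal
(3,0): no bracket -> illegal
(3,4): no bracket -> illegal
(4,4): flips 2 -> legal
(5,0): no bracket -> illegal
(5,3): flips 2 -> legal

Answer: (1,3) (2,1) (4,4) (5,3)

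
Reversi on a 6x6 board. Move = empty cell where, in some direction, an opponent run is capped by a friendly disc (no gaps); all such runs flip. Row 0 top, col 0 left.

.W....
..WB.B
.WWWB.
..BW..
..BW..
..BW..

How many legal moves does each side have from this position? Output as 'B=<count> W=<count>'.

-- B to move --
(0,0): no bracket -> illegal
(0,2): flips 2 -> legal
(0,3): no bracket -> illegal
(1,0): flips 1 -> legal
(1,1): flips 1 -> legal
(1,4): flips 1 -> legal
(2,0): flips 3 -> legal
(3,0): no bracket -> illegal
(3,1): flips 1 -> legal
(3,4): flips 2 -> legal
(4,4): flips 1 -> legal
(5,4): flips 2 -> legal
B mobility = 9
-- W to move --
(0,2): no bracket -> illegal
(0,3): flips 1 -> legal
(0,4): flips 1 -> legal
(0,5): no bracket -> illegal
(1,4): flips 1 -> legal
(2,5): flips 1 -> legal
(3,1): flips 2 -> legal
(3,4): no bracket -> illegal
(3,5): no bracket -> illegal
(4,1): flips 2 -> legal
(5,1): flips 2 -> legal
W mobility = 7

Answer: B=9 W=7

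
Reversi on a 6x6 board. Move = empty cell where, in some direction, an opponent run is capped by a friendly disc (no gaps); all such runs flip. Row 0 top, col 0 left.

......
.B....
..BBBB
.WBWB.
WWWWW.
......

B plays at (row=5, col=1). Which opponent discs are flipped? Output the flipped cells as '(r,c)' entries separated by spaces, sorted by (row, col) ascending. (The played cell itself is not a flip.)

Answer: (3,3) (4,2)

Derivation:
Dir NW: opp run (4,0), next=edge -> no flip
Dir N: opp run (4,1) (3,1), next='.' -> no flip
Dir NE: opp run (4,2) (3,3) capped by B -> flip
Dir W: first cell '.' (not opp) -> no flip
Dir E: first cell '.' (not opp) -> no flip
Dir SW: edge -> no flip
Dir S: edge -> no flip
Dir SE: edge -> no flip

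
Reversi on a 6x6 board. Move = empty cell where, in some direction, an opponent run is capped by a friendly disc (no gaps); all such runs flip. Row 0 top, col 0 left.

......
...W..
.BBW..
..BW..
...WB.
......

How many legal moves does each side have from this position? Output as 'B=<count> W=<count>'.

Answer: B=6 W=7

Derivation:
-- B to move --
(0,2): no bracket -> illegal
(0,3): no bracket -> illegal
(0,4): flips 1 -> legal
(1,2): no bracket -> illegal
(1,4): flips 1 -> legal
(2,4): flips 1 -> legal
(3,4): flips 1 -> legal
(4,2): flips 1 -> legal
(5,2): no bracket -> illegal
(5,3): no bracket -> illegal
(5,4): flips 1 -> legal
B mobility = 6
-- W to move --
(1,0): flips 2 -> legal
(1,1): flips 1 -> legal
(1,2): no bracket -> illegal
(2,0): flips 2 -> legal
(3,0): no bracket -> illegal
(3,1): flips 2 -> legal
(3,4): no bracket -> illegal
(3,5): no bracket -> illegal
(4,1): flips 1 -> legal
(4,2): no bracket -> illegal
(4,5): flips 1 -> legal
(5,3): no bracket -> illegal
(5,4): no bracket -> illegal
(5,5): flips 1 -> legal
W mobility = 7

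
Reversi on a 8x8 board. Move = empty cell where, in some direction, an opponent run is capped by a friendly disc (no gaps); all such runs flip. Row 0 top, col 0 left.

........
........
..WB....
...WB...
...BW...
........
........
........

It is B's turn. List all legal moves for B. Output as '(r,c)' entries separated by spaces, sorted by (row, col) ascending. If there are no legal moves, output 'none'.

Answer: (2,1) (3,2) (4,5) (5,4)

Derivation:
(1,1): no bracket -> illegal
(1,2): no bracket -> illegal
(1,3): no bracket -> illegal
(2,1): flips 1 -> legal
(2,4): no bracket -> illegal
(3,1): no bracket -> illegal
(3,2): flips 1 -> legal
(3,5): no bracket -> illegal
(4,2): no bracket -> illegal
(4,5): flips 1 -> legal
(5,3): no bracket -> illegal
(5,4): flips 1 -> legal
(5,5): no bracket -> illegal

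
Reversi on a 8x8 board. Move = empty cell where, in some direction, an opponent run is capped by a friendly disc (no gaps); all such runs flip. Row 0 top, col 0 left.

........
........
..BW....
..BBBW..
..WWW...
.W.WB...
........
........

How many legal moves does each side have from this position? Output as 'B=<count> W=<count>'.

Answer: B=9 W=11

Derivation:
-- B to move --
(1,2): flips 1 -> legal
(1,3): flips 1 -> legal
(1,4): flips 1 -> legal
(2,4): flips 1 -> legal
(2,5): no bracket -> illegal
(2,6): no bracket -> illegal
(3,1): no bracket -> illegal
(3,6): flips 1 -> legal
(4,0): no bracket -> illegal
(4,1): no bracket -> illegal
(4,5): no bracket -> illegal
(4,6): no bracket -> illegal
(5,0): no bracket -> illegal
(5,2): flips 3 -> legal
(5,5): flips 1 -> legal
(6,0): flips 2 -> legal
(6,1): no bracket -> illegal
(6,2): no bracket -> illegal
(6,3): flips 2 -> legal
(6,4): no bracket -> illegal
B mobility = 9
-- W to move --
(1,1): flips 2 -> legal
(1,2): flips 2 -> legal
(1,3): no bracket -> illegal
(2,1): flips 2 -> legal
(2,4): flips 2 -> legal
(2,5): flips 1 -> legal
(3,1): flips 3 -> legal
(4,1): flips 1 -> legal
(4,5): flips 1 -> legal
(5,5): flips 1 -> legal
(6,3): no bracket -> illegal
(6,4): flips 1 -> legal
(6,5): flips 1 -> legal
W mobility = 11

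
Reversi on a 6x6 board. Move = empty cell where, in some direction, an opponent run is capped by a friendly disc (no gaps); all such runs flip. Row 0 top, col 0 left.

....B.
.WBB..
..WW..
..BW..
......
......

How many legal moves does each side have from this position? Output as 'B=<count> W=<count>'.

Answer: B=5 W=7

Derivation:
-- B to move --
(0,0): no bracket -> illegal
(0,1): no bracket -> illegal
(0,2): no bracket -> illegal
(1,0): flips 1 -> legal
(1,4): flips 1 -> legal
(2,0): no bracket -> illegal
(2,1): no bracket -> illegal
(2,4): no bracket -> illegal
(3,1): flips 1 -> legal
(3,4): flips 2 -> legal
(4,2): no bracket -> illegal
(4,3): flips 2 -> legal
(4,4): no bracket -> illegal
B mobility = 5
-- W to move --
(0,1): flips 1 -> legal
(0,2): flips 1 -> legal
(0,3): flips 1 -> legal
(0,5): no bracket -> illegal
(1,4): flips 2 -> legal
(1,5): no bracket -> illegal
(2,1): no bracket -> illegal
(2,4): no bracket -> illegal
(3,1): flips 1 -> legal
(4,1): flips 1 -> legal
(4,2): flips 1 -> legal
(4,3): no bracket -> illegal
W mobility = 7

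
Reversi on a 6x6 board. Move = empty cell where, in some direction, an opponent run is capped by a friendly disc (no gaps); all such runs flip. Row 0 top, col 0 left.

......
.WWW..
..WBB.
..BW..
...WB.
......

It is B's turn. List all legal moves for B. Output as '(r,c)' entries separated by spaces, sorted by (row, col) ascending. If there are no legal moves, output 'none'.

Answer: (0,0) (0,1) (0,2) (0,3) (2,1) (3,4) (4,2) (5,3) (5,4)

Derivation:
(0,0): flips 3 -> legal
(0,1): flips 1 -> legal
(0,2): flips 3 -> legal
(0,3): flips 1 -> legal
(0,4): no bracket -> illegal
(1,0): no bracket -> illegal
(1,4): no bracket -> illegal
(2,0): no bracket -> illegal
(2,1): flips 1 -> legal
(3,1): no bracket -> illegal
(3,4): flips 1 -> legal
(4,2): flips 2 -> legal
(5,2): no bracket -> illegal
(5,3): flips 2 -> legal
(5,4): flips 1 -> legal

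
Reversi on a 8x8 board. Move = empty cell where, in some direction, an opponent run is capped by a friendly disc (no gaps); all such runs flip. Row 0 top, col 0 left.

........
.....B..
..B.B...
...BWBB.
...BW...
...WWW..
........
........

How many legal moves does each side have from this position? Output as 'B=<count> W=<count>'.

-- B to move --
(2,3): no bracket -> illegal
(2,5): flips 1 -> legal
(4,2): no bracket -> illegal
(4,5): flips 1 -> legal
(4,6): no bracket -> illegal
(5,2): no bracket -> illegal
(5,6): no bracket -> illegal
(6,2): flips 2 -> legal
(6,3): flips 1 -> legal
(6,4): flips 3 -> legal
(6,5): flips 1 -> legal
(6,6): flips 2 -> legal
B mobility = 7
-- W to move --
(0,4): no bracket -> illegal
(0,5): no bracket -> illegal
(0,6): no bracket -> illegal
(1,1): flips 2 -> legal
(1,2): no bracket -> illegal
(1,3): no bracket -> illegal
(1,4): flips 1 -> legal
(1,6): no bracket -> illegal
(2,1): no bracket -> illegal
(2,3): flips 2 -> legal
(2,5): no bracket -> illegal
(2,6): flips 1 -> legal
(2,7): no bracket -> illegal
(3,1): no bracket -> illegal
(3,2): flips 2 -> legal
(3,7): flips 2 -> legal
(4,2): flips 1 -> legal
(4,5): no bracket -> illegal
(4,6): no bracket -> illegal
(4,7): no bracket -> illegal
(5,2): flips 1 -> legal
W mobility = 8

Answer: B=7 W=8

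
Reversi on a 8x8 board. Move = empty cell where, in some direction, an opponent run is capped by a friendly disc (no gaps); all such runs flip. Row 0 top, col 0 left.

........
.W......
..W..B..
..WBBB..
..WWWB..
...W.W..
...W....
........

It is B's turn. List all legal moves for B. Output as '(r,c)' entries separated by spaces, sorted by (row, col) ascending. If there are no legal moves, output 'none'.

(0,0): flips 2 -> legal
(0,1): no bracket -> illegal
(0,2): no bracket -> illegal
(1,0): no bracket -> illegal
(1,2): no bracket -> illegal
(1,3): no bracket -> illegal
(2,0): no bracket -> illegal
(2,1): no bracket -> illegal
(2,3): no bracket -> illegal
(3,1): flips 1 -> legal
(4,1): flips 3 -> legal
(4,6): no bracket -> illegal
(5,1): flips 1 -> legal
(5,2): flips 1 -> legal
(5,4): flips 1 -> legal
(5,6): no bracket -> illegal
(6,2): flips 2 -> legal
(6,4): no bracket -> illegal
(6,5): flips 1 -> legal
(6,6): flips 2 -> legal
(7,2): no bracket -> illegal
(7,3): flips 3 -> legal
(7,4): no bracket -> illegal

Answer: (0,0) (3,1) (4,1) (5,1) (5,2) (5,4) (6,2) (6,5) (6,6) (7,3)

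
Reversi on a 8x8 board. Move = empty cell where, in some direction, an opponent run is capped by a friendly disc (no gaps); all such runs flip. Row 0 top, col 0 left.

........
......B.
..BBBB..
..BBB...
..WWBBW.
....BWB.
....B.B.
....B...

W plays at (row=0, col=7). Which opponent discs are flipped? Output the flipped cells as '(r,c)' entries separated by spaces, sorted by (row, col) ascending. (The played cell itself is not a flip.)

Answer: (1,6) (2,5) (3,4)

Derivation:
Dir NW: edge -> no flip
Dir N: edge -> no flip
Dir NE: edge -> no flip
Dir W: first cell '.' (not opp) -> no flip
Dir E: edge -> no flip
Dir SW: opp run (1,6) (2,5) (3,4) capped by W -> flip
Dir S: first cell '.' (not opp) -> no flip
Dir SE: edge -> no flip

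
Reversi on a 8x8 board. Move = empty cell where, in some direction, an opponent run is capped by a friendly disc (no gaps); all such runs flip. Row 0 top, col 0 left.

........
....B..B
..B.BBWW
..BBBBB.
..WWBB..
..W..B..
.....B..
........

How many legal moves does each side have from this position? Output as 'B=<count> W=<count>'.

Answer: B=8 W=9

Derivation:
-- B to move --
(1,5): no bracket -> illegal
(1,6): flips 1 -> legal
(3,1): no bracket -> illegal
(3,7): flips 1 -> legal
(4,1): flips 2 -> legal
(5,1): flips 1 -> legal
(5,3): flips 1 -> legal
(5,4): flips 1 -> legal
(6,1): flips 2 -> legal
(6,2): flips 2 -> legal
(6,3): no bracket -> illegal
B mobility = 8
-- W to move --
(0,3): no bracket -> illegal
(0,4): no bracket -> illegal
(0,5): no bracket -> illegal
(0,6): no bracket -> illegal
(0,7): flips 1 -> legal
(1,1): no bracket -> illegal
(1,2): flips 2 -> legal
(1,3): no bracket -> illegal
(1,5): flips 2 -> legal
(1,6): flips 2 -> legal
(2,1): flips 1 -> legal
(2,3): flips 3 -> legal
(3,1): no bracket -> illegal
(3,7): no bracket -> illegal
(4,1): no bracket -> illegal
(4,6): flips 3 -> legal
(4,7): no bracket -> illegal
(5,3): flips 2 -> legal
(5,4): flips 2 -> legal
(5,6): no bracket -> illegal
(6,4): no bracket -> illegal
(6,6): no bracket -> illegal
(7,4): no bracket -> illegal
(7,5): no bracket -> illegal
(7,6): no bracket -> illegal
W mobility = 9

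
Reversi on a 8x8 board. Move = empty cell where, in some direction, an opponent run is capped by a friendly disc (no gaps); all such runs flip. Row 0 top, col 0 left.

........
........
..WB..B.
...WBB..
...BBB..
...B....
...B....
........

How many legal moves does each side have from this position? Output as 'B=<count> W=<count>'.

-- B to move --
(1,1): flips 2 -> legal
(1,2): no bracket -> illegal
(1,3): no bracket -> illegal
(2,1): flips 1 -> legal
(2,4): no bracket -> illegal
(3,1): no bracket -> illegal
(3,2): flips 1 -> legal
(4,2): no bracket -> illegal
B mobility = 3
-- W to move --
(1,2): no bracket -> illegal
(1,3): flips 1 -> legal
(1,4): no bracket -> illegal
(1,5): no bracket -> illegal
(1,6): no bracket -> illegal
(1,7): no bracket -> illegal
(2,4): flips 1 -> legal
(2,5): no bracket -> illegal
(2,7): no bracket -> illegal
(3,2): no bracket -> illegal
(3,6): flips 2 -> legal
(3,7): no bracket -> illegal
(4,2): no bracket -> illegal
(4,6): no bracket -> illegal
(5,2): no bracket -> illegal
(5,4): no bracket -> illegal
(5,5): flips 1 -> legal
(5,6): no bracket -> illegal
(6,2): no bracket -> illegal
(6,4): no bracket -> illegal
(7,2): no bracket -> illegal
(7,3): flips 3 -> legal
(7,4): no bracket -> illegal
W mobility = 5

Answer: B=3 W=5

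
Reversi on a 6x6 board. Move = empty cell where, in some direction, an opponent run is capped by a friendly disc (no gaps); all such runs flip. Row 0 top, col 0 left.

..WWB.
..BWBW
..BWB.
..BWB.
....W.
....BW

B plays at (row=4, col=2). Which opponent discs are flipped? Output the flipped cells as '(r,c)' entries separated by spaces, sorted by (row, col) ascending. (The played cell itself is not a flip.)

Dir NW: first cell '.' (not opp) -> no flip
Dir N: first cell 'B' (not opp) -> no flip
Dir NE: opp run (3,3) capped by B -> flip
Dir W: first cell '.' (not opp) -> no flip
Dir E: first cell '.' (not opp) -> no flip
Dir SW: first cell '.' (not opp) -> no flip
Dir S: first cell '.' (not opp) -> no flip
Dir SE: first cell '.' (not opp) -> no flip

Answer: (3,3)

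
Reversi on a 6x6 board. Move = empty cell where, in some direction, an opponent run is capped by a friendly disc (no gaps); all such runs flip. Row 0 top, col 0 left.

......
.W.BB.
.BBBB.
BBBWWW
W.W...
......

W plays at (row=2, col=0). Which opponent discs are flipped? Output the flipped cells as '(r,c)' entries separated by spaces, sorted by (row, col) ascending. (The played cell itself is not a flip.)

Dir NW: edge -> no flip
Dir N: first cell '.' (not opp) -> no flip
Dir NE: first cell 'W' (not opp) -> no flip
Dir W: edge -> no flip
Dir E: opp run (2,1) (2,2) (2,3) (2,4), next='.' -> no flip
Dir SW: edge -> no flip
Dir S: opp run (3,0) capped by W -> flip
Dir SE: opp run (3,1) capped by W -> flip

Answer: (3,0) (3,1)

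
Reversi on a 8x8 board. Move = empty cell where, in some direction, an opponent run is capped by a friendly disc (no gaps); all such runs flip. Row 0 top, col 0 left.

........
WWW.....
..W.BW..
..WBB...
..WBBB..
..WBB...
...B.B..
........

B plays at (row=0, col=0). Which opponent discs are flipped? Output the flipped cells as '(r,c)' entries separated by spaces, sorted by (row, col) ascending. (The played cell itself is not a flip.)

Dir NW: edge -> no flip
Dir N: edge -> no flip
Dir NE: edge -> no flip
Dir W: edge -> no flip
Dir E: first cell '.' (not opp) -> no flip
Dir SW: edge -> no flip
Dir S: opp run (1,0), next='.' -> no flip
Dir SE: opp run (1,1) (2,2) capped by B -> flip

Answer: (1,1) (2,2)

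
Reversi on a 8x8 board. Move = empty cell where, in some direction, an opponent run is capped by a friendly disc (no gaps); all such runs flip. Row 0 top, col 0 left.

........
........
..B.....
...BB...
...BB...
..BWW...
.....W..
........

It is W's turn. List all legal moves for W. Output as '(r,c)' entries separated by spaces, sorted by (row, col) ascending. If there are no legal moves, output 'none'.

Answer: (2,3) (2,4) (3,2) (3,5) (5,1)

Derivation:
(1,1): no bracket -> illegal
(1,2): no bracket -> illegal
(1,3): no bracket -> illegal
(2,1): no bracket -> illegal
(2,3): flips 2 -> legal
(2,4): flips 2 -> legal
(2,5): no bracket -> illegal
(3,1): no bracket -> illegal
(3,2): flips 1 -> legal
(3,5): flips 1 -> legal
(4,1): no bracket -> illegal
(4,2): no bracket -> illegal
(4,5): no bracket -> illegal
(5,1): flips 1 -> legal
(5,5): no bracket -> illegal
(6,1): no bracket -> illegal
(6,2): no bracket -> illegal
(6,3): no bracket -> illegal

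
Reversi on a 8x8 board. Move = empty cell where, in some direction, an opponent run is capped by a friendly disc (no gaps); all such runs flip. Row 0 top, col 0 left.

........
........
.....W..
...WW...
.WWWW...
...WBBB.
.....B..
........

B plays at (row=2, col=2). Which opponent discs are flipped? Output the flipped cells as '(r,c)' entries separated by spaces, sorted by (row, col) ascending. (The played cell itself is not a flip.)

Answer: (3,3) (4,4)

Derivation:
Dir NW: first cell '.' (not opp) -> no flip
Dir N: first cell '.' (not opp) -> no flip
Dir NE: first cell '.' (not opp) -> no flip
Dir W: first cell '.' (not opp) -> no flip
Dir E: first cell '.' (not opp) -> no flip
Dir SW: first cell '.' (not opp) -> no flip
Dir S: first cell '.' (not opp) -> no flip
Dir SE: opp run (3,3) (4,4) capped by B -> flip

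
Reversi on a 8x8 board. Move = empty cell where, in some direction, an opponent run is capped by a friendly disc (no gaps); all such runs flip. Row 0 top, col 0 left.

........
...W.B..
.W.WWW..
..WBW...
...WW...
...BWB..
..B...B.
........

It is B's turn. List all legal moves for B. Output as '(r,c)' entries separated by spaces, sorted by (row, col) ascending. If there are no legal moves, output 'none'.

(0,2): no bracket -> illegal
(0,3): flips 2 -> legal
(0,4): no bracket -> illegal
(1,0): no bracket -> illegal
(1,1): no bracket -> illegal
(1,2): no bracket -> illegal
(1,4): no bracket -> illegal
(1,6): no bracket -> illegal
(2,0): no bracket -> illegal
(2,2): no bracket -> illegal
(2,6): no bracket -> illegal
(3,0): no bracket -> illegal
(3,1): flips 1 -> legal
(3,5): flips 3 -> legal
(3,6): no bracket -> illegal
(4,1): no bracket -> illegal
(4,2): no bracket -> illegal
(4,5): no bracket -> illegal
(5,2): no bracket -> illegal
(6,3): no bracket -> illegal
(6,4): no bracket -> illegal
(6,5): no bracket -> illegal

Answer: (0,3) (3,1) (3,5)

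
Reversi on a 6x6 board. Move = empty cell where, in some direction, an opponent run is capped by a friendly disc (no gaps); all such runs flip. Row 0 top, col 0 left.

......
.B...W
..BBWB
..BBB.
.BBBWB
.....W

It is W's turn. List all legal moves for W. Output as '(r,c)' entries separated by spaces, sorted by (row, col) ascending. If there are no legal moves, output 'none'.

(0,0): flips 3 -> legal
(0,1): no bracket -> illegal
(0,2): no bracket -> illegal
(1,0): no bracket -> illegal
(1,2): no bracket -> illegal
(1,3): no bracket -> illegal
(1,4): no bracket -> illegal
(2,0): no bracket -> illegal
(2,1): flips 2 -> legal
(3,0): no bracket -> illegal
(3,1): no bracket -> illegal
(3,5): flips 2 -> legal
(4,0): flips 3 -> legal
(5,0): no bracket -> illegal
(5,1): flips 2 -> legal
(5,2): no bracket -> illegal
(5,3): no bracket -> illegal
(5,4): no bracket -> illegal

Answer: (0,0) (2,1) (3,5) (4,0) (5,1)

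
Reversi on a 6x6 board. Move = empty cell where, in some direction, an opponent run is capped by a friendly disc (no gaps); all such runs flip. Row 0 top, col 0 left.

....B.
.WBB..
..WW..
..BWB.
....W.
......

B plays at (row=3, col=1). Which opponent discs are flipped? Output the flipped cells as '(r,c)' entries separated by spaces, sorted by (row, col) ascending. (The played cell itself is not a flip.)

Dir NW: first cell '.' (not opp) -> no flip
Dir N: first cell '.' (not opp) -> no flip
Dir NE: opp run (2,2) capped by B -> flip
Dir W: first cell '.' (not opp) -> no flip
Dir E: first cell 'B' (not opp) -> no flip
Dir SW: first cell '.' (not opp) -> no flip
Dir S: first cell '.' (not opp) -> no flip
Dir SE: first cell '.' (not opp) -> no flip

Answer: (2,2)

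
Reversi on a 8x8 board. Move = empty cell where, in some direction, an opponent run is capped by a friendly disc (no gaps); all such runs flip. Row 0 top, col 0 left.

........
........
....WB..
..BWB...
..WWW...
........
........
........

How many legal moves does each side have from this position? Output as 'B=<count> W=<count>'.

-- B to move --
(1,3): no bracket -> illegal
(1,4): flips 1 -> legal
(1,5): no bracket -> illegal
(2,2): no bracket -> illegal
(2,3): flips 1 -> legal
(3,1): no bracket -> illegal
(3,5): no bracket -> illegal
(4,1): no bracket -> illegal
(4,5): no bracket -> illegal
(5,1): no bracket -> illegal
(5,2): flips 2 -> legal
(5,3): no bracket -> illegal
(5,4): flips 2 -> legal
(5,5): no bracket -> illegal
B mobility = 4
-- W to move --
(1,4): no bracket -> illegal
(1,5): no bracket -> illegal
(1,6): flips 2 -> legal
(2,1): flips 1 -> legal
(2,2): flips 1 -> legal
(2,3): no bracket -> illegal
(2,6): flips 1 -> legal
(3,1): flips 1 -> legal
(3,5): flips 1 -> legal
(3,6): no bracket -> illegal
(4,1): no bracket -> illegal
(4,5): no bracket -> illegal
W mobility = 6

Answer: B=4 W=6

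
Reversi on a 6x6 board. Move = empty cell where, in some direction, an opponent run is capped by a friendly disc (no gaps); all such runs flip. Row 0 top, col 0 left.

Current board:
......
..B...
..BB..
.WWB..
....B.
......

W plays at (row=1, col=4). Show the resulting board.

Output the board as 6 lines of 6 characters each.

Place W at (1,4); scan 8 dirs for brackets.
Dir NW: first cell '.' (not opp) -> no flip
Dir N: first cell '.' (not opp) -> no flip
Dir NE: first cell '.' (not opp) -> no flip
Dir W: first cell '.' (not opp) -> no flip
Dir E: first cell '.' (not opp) -> no flip
Dir SW: opp run (2,3) capped by W -> flip
Dir S: first cell '.' (not opp) -> no flip
Dir SE: first cell '.' (not opp) -> no flip
All flips: (2,3)

Answer: ......
..B.W.
..BW..
.WWB..
....B.
......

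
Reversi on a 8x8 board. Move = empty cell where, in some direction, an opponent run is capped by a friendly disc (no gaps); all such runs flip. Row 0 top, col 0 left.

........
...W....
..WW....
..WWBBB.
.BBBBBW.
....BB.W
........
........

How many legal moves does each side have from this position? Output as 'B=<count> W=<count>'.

-- B to move --
(0,2): no bracket -> illegal
(0,3): flips 3 -> legal
(0,4): no bracket -> illegal
(1,1): flips 2 -> legal
(1,2): flips 3 -> legal
(1,4): flips 2 -> legal
(2,1): flips 1 -> legal
(2,4): flips 1 -> legal
(3,1): flips 2 -> legal
(3,7): flips 1 -> legal
(4,7): flips 1 -> legal
(5,6): flips 1 -> legal
(6,6): no bracket -> illegal
(6,7): no bracket -> illegal
B mobility = 10
-- W to move --
(2,4): flips 1 -> legal
(2,5): no bracket -> illegal
(2,6): flips 1 -> legal
(2,7): no bracket -> illegal
(3,0): no bracket -> illegal
(3,1): no bracket -> illegal
(3,7): flips 3 -> legal
(4,0): flips 5 -> legal
(4,7): no bracket -> illegal
(5,0): flips 1 -> legal
(5,1): flips 1 -> legal
(5,2): flips 1 -> legal
(5,3): flips 1 -> legal
(5,6): flips 2 -> legal
(6,3): no bracket -> illegal
(6,4): flips 1 -> legal
(6,5): flips 2 -> legal
(6,6): flips 2 -> legal
W mobility = 12

Answer: B=10 W=12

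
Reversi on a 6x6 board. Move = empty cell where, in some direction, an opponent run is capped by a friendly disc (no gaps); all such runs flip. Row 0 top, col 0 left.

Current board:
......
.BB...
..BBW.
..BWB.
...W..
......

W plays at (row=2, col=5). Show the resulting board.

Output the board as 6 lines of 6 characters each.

Place W at (2,5); scan 8 dirs for brackets.
Dir NW: first cell '.' (not opp) -> no flip
Dir N: first cell '.' (not opp) -> no flip
Dir NE: edge -> no flip
Dir W: first cell 'W' (not opp) -> no flip
Dir E: edge -> no flip
Dir SW: opp run (3,4) capped by W -> flip
Dir S: first cell '.' (not opp) -> no flip
Dir SE: edge -> no flip
All flips: (3,4)

Answer: ......
.BB...
..BBWW
..BWW.
...W..
......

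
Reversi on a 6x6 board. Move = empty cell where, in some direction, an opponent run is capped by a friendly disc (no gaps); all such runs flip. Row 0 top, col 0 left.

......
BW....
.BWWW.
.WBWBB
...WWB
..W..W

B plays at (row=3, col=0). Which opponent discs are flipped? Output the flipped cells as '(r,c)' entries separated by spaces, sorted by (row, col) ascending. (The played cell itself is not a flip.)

Answer: (3,1)

Derivation:
Dir NW: edge -> no flip
Dir N: first cell '.' (not opp) -> no flip
Dir NE: first cell 'B' (not opp) -> no flip
Dir W: edge -> no flip
Dir E: opp run (3,1) capped by B -> flip
Dir SW: edge -> no flip
Dir S: first cell '.' (not opp) -> no flip
Dir SE: first cell '.' (not opp) -> no flip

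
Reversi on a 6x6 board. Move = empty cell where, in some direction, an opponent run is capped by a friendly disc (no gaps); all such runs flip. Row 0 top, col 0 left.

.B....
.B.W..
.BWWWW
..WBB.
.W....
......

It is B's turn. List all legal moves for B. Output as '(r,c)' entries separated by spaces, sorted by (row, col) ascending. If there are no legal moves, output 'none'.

(0,2): no bracket -> illegal
(0,3): flips 2 -> legal
(0,4): no bracket -> illegal
(1,2): flips 1 -> legal
(1,4): flips 1 -> legal
(1,5): flips 1 -> legal
(3,0): no bracket -> illegal
(3,1): flips 1 -> legal
(3,5): no bracket -> illegal
(4,0): no bracket -> illegal
(4,2): no bracket -> illegal
(4,3): flips 1 -> legal
(5,0): no bracket -> illegal
(5,1): no bracket -> illegal
(5,2): no bracket -> illegal

Answer: (0,3) (1,2) (1,4) (1,5) (3,1) (4,3)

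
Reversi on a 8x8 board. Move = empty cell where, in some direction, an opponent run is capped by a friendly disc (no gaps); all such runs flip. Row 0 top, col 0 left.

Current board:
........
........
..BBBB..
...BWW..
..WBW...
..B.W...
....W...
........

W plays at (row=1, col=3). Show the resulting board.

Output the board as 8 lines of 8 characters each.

Place W at (1,3); scan 8 dirs for brackets.
Dir NW: first cell '.' (not opp) -> no flip
Dir N: first cell '.' (not opp) -> no flip
Dir NE: first cell '.' (not opp) -> no flip
Dir W: first cell '.' (not opp) -> no flip
Dir E: first cell '.' (not opp) -> no flip
Dir SW: opp run (2,2), next='.' -> no flip
Dir S: opp run (2,3) (3,3) (4,3), next='.' -> no flip
Dir SE: opp run (2,4) capped by W -> flip
All flips: (2,4)

Answer: ........
...W....
..BBWB..
...BWW..
..WBW...
..B.W...
....W...
........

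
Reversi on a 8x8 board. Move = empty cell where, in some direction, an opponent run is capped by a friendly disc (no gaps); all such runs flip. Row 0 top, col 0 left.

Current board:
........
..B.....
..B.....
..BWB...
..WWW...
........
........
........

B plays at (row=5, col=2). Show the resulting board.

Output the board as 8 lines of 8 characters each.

Place B at (5,2); scan 8 dirs for brackets.
Dir NW: first cell '.' (not opp) -> no flip
Dir N: opp run (4,2) capped by B -> flip
Dir NE: opp run (4,3) capped by B -> flip
Dir W: first cell '.' (not opp) -> no flip
Dir E: first cell '.' (not opp) -> no flip
Dir SW: first cell '.' (not opp) -> no flip
Dir S: first cell '.' (not opp) -> no flip
Dir SE: first cell '.' (not opp) -> no flip
All flips: (4,2) (4,3)

Answer: ........
..B.....
..B.....
..BWB...
..BBW...
..B.....
........
........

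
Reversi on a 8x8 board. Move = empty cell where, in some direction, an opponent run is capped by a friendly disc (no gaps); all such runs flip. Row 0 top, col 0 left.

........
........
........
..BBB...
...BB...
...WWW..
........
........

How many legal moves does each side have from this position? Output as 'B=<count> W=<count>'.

-- B to move --
(4,2): no bracket -> illegal
(4,5): no bracket -> illegal
(4,6): no bracket -> illegal
(5,2): no bracket -> illegal
(5,6): no bracket -> illegal
(6,2): flips 1 -> legal
(6,3): flips 1 -> legal
(6,4): flips 1 -> legal
(6,5): flips 1 -> legal
(6,6): flips 1 -> legal
B mobility = 5
-- W to move --
(2,1): flips 2 -> legal
(2,2): flips 2 -> legal
(2,3): flips 2 -> legal
(2,4): flips 2 -> legal
(2,5): no bracket -> illegal
(3,1): no bracket -> illegal
(3,5): flips 1 -> legal
(4,1): no bracket -> illegal
(4,2): no bracket -> illegal
(4,5): no bracket -> illegal
(5,2): no bracket -> illegal
W mobility = 5

Answer: B=5 W=5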